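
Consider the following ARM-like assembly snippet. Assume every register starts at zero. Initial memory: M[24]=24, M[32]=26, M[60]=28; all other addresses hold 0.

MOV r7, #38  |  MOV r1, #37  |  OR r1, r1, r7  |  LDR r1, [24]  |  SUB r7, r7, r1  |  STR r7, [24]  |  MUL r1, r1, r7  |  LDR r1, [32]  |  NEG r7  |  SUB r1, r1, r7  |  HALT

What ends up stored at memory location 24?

14

MOV r7, #38 → r7=38
MOV r1, #37 → r1=37
OR r1, r1, r7 → r1=37|38=39
LDR r1, [24] → r1=M[24]=24
SUB r7, r7, r1 → r7=38-24=14
STR r7, [24] → M[24]=14
MUL r1, r1, r7 → r1=24*14=336
LDR r1, [32] → r1=M[32]=26
NEG r7 → r7=-(14)=-14
SUB r1, r1, r7 → r1=26-(-14)=40
halt.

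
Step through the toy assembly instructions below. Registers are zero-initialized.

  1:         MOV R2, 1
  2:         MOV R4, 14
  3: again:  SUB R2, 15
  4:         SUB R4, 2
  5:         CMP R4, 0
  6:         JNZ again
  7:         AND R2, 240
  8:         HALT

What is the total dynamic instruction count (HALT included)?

MOV R2, 1 → R2=1
MOV R4, 14 → R4=14
SUB R2, 15 → R2=1-15=-14
SUB R4, 2 → R4=14-2=12
CMP R4, 0  (cmp 12,0)
JNZ again: taken
SUB R2, 15 → R2=(-14)-15=-29
SUB R4, 2 → R4=12-2=10
CMP R4, 0  (cmp 10,0)
JNZ again: taken
SUB R2, 15 → R2=(-29)-15=-44
SUB R4, 2 → R4=10-2=8
CMP R4, 0  (cmp 8,0)
JNZ again: taken
SUB R2, 15 → R2=(-44)-15=-59
SUB R4, 2 → R4=8-2=6
CMP R4, 0  (cmp 6,0)
JNZ again: taken
SUB R2, 15 → R2=(-59)-15=-74
SUB R4, 2 → R4=6-2=4
CMP R4, 0  (cmp 4,0)
JNZ again: taken
SUB R2, 15 → R2=(-74)-15=-89
SUB R4, 2 → R4=4-2=2
CMP R4, 0  (cmp 2,0)
JNZ again: taken
SUB R2, 15 → R2=(-89)-15=-104
SUB R4, 2 → R4=2-2=0
CMP R4, 0  (cmp 0,0)
JNZ again: not taken
AND R2, 240 → R2=(-104)&240=144
halt.
Total executed instructions: 32.

32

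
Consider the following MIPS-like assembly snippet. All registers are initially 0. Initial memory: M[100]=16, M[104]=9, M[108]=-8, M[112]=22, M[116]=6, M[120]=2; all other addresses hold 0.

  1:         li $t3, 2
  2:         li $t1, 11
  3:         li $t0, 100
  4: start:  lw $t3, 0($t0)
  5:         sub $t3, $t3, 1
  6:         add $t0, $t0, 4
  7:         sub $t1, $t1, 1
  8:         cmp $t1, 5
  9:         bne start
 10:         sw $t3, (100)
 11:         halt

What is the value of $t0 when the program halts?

li $t3, 2 → $t3=2
li $t1, 11 → $t1=11
li $t0, 100 → $t0=100
lw $t3, 0($t0) → $t3=M[100]=16
sub $t3, $t3, 1 → $t3=16-1=15
add $t0, $t0, 4 → $t0=100+4=104
sub $t1, $t1, 1 → $t1=11-1=10
cmp $t1, 5  (cmp 10,5)
bne start: taken
lw $t3, 0($t0) → $t3=M[104]=9
sub $t3, $t3, 1 → $t3=9-1=8
add $t0, $t0, 4 → $t0=104+4=108
sub $t1, $t1, 1 → $t1=10-1=9
cmp $t1, 5  (cmp 9,5)
bne start: taken
lw $t3, 0($t0) → $t3=M[108]=-8
sub $t3, $t3, 1 → $t3=(-8)-1=-9
add $t0, $t0, 4 → $t0=108+4=112
sub $t1, $t1, 1 → $t1=9-1=8
cmp $t1, 5  (cmp 8,5)
bne start: taken
lw $t3, 0($t0) → $t3=M[112]=22
sub $t3, $t3, 1 → $t3=22-1=21
add $t0, $t0, 4 → $t0=112+4=116
sub $t1, $t1, 1 → $t1=8-1=7
cmp $t1, 5  (cmp 7,5)
bne start: taken
lw $t3, 0($t0) → $t3=M[116]=6
sub $t3, $t3, 1 → $t3=6-1=5
add $t0, $t0, 4 → $t0=116+4=120
sub $t1, $t1, 1 → $t1=7-1=6
cmp $t1, 5  (cmp 6,5)
bne start: taken
lw $t3, 0($t0) → $t3=M[120]=2
sub $t3, $t3, 1 → $t3=2-1=1
add $t0, $t0, 4 → $t0=120+4=124
sub $t1, $t1, 1 → $t1=6-1=5
cmp $t1, 5  (cmp 5,5)
bne start: not taken
sw $t3, (100) → M[100]=1
halt.

124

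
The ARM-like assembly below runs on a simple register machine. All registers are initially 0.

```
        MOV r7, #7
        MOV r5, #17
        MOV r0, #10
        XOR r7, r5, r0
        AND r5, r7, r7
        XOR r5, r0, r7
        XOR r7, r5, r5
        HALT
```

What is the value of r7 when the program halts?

0

after MOV r7, #7: r7=7
after MOV r5, #17: r5=17
after MOV r0, #10: r0=10
after XOR r7, r5, r0: r7=17^10=27
after AND r5, r7, r7: r5=27&27=27
after XOR r5, r0, r7: r5=10^27=17
after XOR r7, r5, r5: r7=17^17=0
halt.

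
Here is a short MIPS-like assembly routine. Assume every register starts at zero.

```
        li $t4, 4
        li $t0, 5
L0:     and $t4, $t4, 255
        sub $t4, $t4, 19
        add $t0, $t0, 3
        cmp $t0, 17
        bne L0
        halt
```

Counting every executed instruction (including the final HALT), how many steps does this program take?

23

li $t4, 4 → $t4=4
li $t0, 5 → $t0=5
and $t4, $t4, 255 → $t4=4&255=4
sub $t4, $t4, 19 → $t4=4-19=-15
add $t0, $t0, 3 → $t0=5+3=8
cmp $t0, 17  (cmp 8,17)
bne L0: taken
and $t4, $t4, 255 → $t4=(-15)&255=241
sub $t4, $t4, 19 → $t4=241-19=222
add $t0, $t0, 3 → $t0=8+3=11
cmp $t0, 17  (cmp 11,17)
bne L0: taken
and $t4, $t4, 255 → $t4=222&255=222
sub $t4, $t4, 19 → $t4=222-19=203
add $t0, $t0, 3 → $t0=11+3=14
cmp $t0, 17  (cmp 14,17)
bne L0: taken
and $t4, $t4, 255 → $t4=203&255=203
sub $t4, $t4, 19 → $t4=203-19=184
add $t0, $t0, 3 → $t0=14+3=17
cmp $t0, 17  (cmp 17,17)
bne L0: not taken
halt.
Total executed instructions: 23.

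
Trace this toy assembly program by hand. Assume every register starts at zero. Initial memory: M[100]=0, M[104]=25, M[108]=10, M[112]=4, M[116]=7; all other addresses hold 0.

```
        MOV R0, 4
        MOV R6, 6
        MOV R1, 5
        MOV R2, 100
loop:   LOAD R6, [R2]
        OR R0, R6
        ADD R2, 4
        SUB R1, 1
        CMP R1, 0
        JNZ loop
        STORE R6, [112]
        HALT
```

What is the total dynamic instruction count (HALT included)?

36

R0=4
R6=6
R1=5
R2=100
R6=M[100]=0
R0=4|0=4
R2=100+4=104
R1=5-1=4
CMP R1, 0  (cmp 4,0)
JNZ loop: taken
R6=M[104]=25
R0=4|25=29
R2=104+4=108
R1=4-1=3
CMP R1, 0  (cmp 3,0)
JNZ loop: taken
R6=M[108]=10
R0=29|10=31
R2=108+4=112
R1=3-1=2
CMP R1, 0  (cmp 2,0)
JNZ loop: taken
R6=M[112]=4
R0=31|4=31
R2=112+4=116
R1=2-1=1
CMP R1, 0  (cmp 1,0)
JNZ loop: taken
R6=M[116]=7
R0=31|7=31
R2=116+4=120
R1=1-1=0
CMP R1, 0  (cmp 0,0)
JNZ loop: not taken
STORE R6, [112] → M[112]=7
halt.
Total executed instructions: 36.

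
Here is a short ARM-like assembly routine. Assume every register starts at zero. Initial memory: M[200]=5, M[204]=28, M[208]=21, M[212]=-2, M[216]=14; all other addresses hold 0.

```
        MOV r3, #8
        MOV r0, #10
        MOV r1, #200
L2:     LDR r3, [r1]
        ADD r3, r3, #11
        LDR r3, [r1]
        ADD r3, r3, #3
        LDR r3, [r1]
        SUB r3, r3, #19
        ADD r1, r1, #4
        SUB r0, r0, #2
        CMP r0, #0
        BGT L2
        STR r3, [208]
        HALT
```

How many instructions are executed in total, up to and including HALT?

55

r3=8
r0=10
r1=200
r3=M[200]=5
r3=5+11=16
r3=M[200]=5
r3=5+3=8
r3=M[200]=5
r3=5-19=-14
r1=200+4=204
r0=10-2=8
CMP r0, #0  (cmp 8,0)
BGT L2: taken
r3=M[204]=28
r3=28+11=39
r3=M[204]=28
r3=28+3=31
r3=M[204]=28
r3=28-19=9
r1=204+4=208
r0=8-2=6
CMP r0, #0  (cmp 6,0)
BGT L2: taken
r3=M[208]=21
r3=21+11=32
r3=M[208]=21
r3=21+3=24
r3=M[208]=21
r3=21-19=2
r1=208+4=212
r0=6-2=4
CMP r0, #0  (cmp 4,0)
BGT L2: taken
r3=M[212]=-2
r3=(-2)+11=9
r3=M[212]=-2
r3=(-2)+3=1
r3=M[212]=-2
r3=(-2)-19=-21
r1=212+4=216
r0=4-2=2
CMP r0, #0  (cmp 2,0)
BGT L2: taken
r3=M[216]=14
r3=14+11=25
r3=M[216]=14
r3=14+3=17
r3=M[216]=14
r3=14-19=-5
r1=216+4=220
r0=2-2=0
CMP r0, #0  (cmp 0,0)
BGT L2: not taken
STR r3, [208] → M[208]=-5
halt.
Total executed instructions: 55.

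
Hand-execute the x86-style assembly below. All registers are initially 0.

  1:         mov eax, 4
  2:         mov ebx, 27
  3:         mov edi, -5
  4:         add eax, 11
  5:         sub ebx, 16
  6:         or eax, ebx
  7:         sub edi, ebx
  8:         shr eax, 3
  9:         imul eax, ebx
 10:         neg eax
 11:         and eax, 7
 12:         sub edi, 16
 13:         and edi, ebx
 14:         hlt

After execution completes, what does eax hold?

mov eax, 4 → eax=4
mov ebx, 27 → ebx=27
mov edi, -5 → edi=-5
add eax, 11 → eax=4+11=15
sub ebx, 16 → ebx=27-16=11
or eax, ebx → eax=15|11=15
sub edi, ebx → edi=(-5)-11=-16
shr eax, 3 → eax=15>>3=1
imul eax, ebx → eax=1*11=11
neg eax → eax=-(11)=-11
and eax, 7 → eax=(-11)&7=5
sub edi, 16 → edi=(-16)-16=-32
and edi, ebx → edi=(-32)&11=0
halt.

5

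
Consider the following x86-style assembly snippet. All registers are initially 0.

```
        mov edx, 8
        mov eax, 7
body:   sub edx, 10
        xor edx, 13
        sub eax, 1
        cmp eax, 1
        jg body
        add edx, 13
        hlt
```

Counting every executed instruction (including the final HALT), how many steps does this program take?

edx=8
eax=7
edx=8-10=-2
edx=(-2)^13=-13
eax=7-1=6
cmp eax, 1  (cmp 6,1)
jg body: taken
edx=(-13)-10=-23
edx=(-23)^13=-28
eax=6-1=5
cmp eax, 1  (cmp 5,1)
jg body: taken
edx=(-28)-10=-38
edx=(-38)^13=-41
eax=5-1=4
cmp eax, 1  (cmp 4,1)
jg body: taken
edx=(-41)-10=-51
edx=(-51)^13=-64
eax=4-1=3
cmp eax, 1  (cmp 3,1)
jg body: taken
edx=(-64)-10=-74
edx=(-74)^13=-69
eax=3-1=2
cmp eax, 1  (cmp 2,1)
jg body: taken
edx=(-69)-10=-79
edx=(-79)^13=-68
eax=2-1=1
cmp eax, 1  (cmp 1,1)
jg body: not taken
edx=(-68)+13=-55
halt.
Total executed instructions: 34.

34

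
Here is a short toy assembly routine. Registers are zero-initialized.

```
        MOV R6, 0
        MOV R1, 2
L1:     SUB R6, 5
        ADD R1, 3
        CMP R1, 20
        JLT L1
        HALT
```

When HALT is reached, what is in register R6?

-30

after MOV R6, 0: R6=0
after MOV R1, 2: R1=2
after SUB R6, 5: R6=0-5=-5
after ADD R1, 3: R1=2+3=5
CMP R1, 20  (cmp 5,20)
JLT L1: taken
after SUB R6, 5: R6=(-5)-5=-10
after ADD R1, 3: R1=5+3=8
CMP R1, 20  (cmp 8,20)
JLT L1: taken
after SUB R6, 5: R6=(-10)-5=-15
after ADD R1, 3: R1=8+3=11
CMP R1, 20  (cmp 11,20)
JLT L1: taken
after SUB R6, 5: R6=(-15)-5=-20
after ADD R1, 3: R1=11+3=14
CMP R1, 20  (cmp 14,20)
JLT L1: taken
after SUB R6, 5: R6=(-20)-5=-25
after ADD R1, 3: R1=14+3=17
CMP R1, 20  (cmp 17,20)
JLT L1: taken
after SUB R6, 5: R6=(-25)-5=-30
after ADD R1, 3: R1=17+3=20
CMP R1, 20  (cmp 20,20)
JLT L1: not taken
halt.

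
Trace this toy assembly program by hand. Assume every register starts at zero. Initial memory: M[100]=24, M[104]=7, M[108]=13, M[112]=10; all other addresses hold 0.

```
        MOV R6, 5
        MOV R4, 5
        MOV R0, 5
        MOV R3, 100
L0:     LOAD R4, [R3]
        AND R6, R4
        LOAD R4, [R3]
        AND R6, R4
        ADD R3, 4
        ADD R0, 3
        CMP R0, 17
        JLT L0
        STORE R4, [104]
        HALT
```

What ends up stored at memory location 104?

10

MOV R6, 5 → R6=5
MOV R4, 5 → R4=5
MOV R0, 5 → R0=5
MOV R3, 100 → R3=100
LOAD R4, [R3] → R4=M[100]=24
AND R6, R4 → R6=5&24=0
LOAD R4, [R3] → R4=M[100]=24
AND R6, R4 → R6=0&24=0
ADD R3, 4 → R3=100+4=104
ADD R0, 3 → R0=5+3=8
CMP R0, 17  (cmp 8,17)
JLT L0: taken
LOAD R4, [R3] → R4=M[104]=7
AND R6, R4 → R6=0&7=0
LOAD R4, [R3] → R4=M[104]=7
AND R6, R4 → R6=0&7=0
ADD R3, 4 → R3=104+4=108
ADD R0, 3 → R0=8+3=11
CMP R0, 17  (cmp 11,17)
JLT L0: taken
LOAD R4, [R3] → R4=M[108]=13
AND R6, R4 → R6=0&13=0
LOAD R4, [R3] → R4=M[108]=13
AND R6, R4 → R6=0&13=0
ADD R3, 4 → R3=108+4=112
ADD R0, 3 → R0=11+3=14
CMP R0, 17  (cmp 14,17)
JLT L0: taken
LOAD R4, [R3] → R4=M[112]=10
AND R6, R4 → R6=0&10=0
LOAD R4, [R3] → R4=M[112]=10
AND R6, R4 → R6=0&10=0
ADD R3, 4 → R3=112+4=116
ADD R0, 3 → R0=14+3=17
CMP R0, 17  (cmp 17,17)
JLT L0: not taken
STORE R4, [104] → M[104]=10
halt.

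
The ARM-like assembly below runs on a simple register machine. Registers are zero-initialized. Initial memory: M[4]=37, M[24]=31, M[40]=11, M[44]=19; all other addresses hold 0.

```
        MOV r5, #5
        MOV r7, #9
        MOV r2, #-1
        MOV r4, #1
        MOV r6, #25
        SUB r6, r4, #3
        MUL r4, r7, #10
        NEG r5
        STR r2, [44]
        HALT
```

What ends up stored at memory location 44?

after MOV r5, #5: r5=5
after MOV r7, #9: r7=9
after MOV r2, #-1: r2=-1
after MOV r4, #1: r4=1
after MOV r6, #25: r6=25
after SUB r6, r4, #3: r6=1-3=-2
after MUL r4, r7, #10: r4=9*10=90
after NEG r5: r5=-(5)=-5
STR r2, [44] → M[44]=-1
halt.

-1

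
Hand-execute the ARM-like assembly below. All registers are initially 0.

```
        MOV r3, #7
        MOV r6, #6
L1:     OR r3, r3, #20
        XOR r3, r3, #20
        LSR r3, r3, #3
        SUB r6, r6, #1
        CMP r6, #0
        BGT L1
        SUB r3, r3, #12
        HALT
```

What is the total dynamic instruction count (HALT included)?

40

after MOV r3, #7: r3=7
after MOV r6, #6: r6=6
after OR r3, r3, #20: r3=7|20=23
after XOR r3, r3, #20: r3=23^20=3
after LSR r3, r3, #3: r3=3>>3=0
after SUB r6, r6, #1: r6=6-1=5
CMP r6, #0  (cmp 5,0)
BGT L1: taken
after OR r3, r3, #20: r3=0|20=20
after XOR r3, r3, #20: r3=20^20=0
after LSR r3, r3, #3: r3=0>>3=0
after SUB r6, r6, #1: r6=5-1=4
CMP r6, #0  (cmp 4,0)
BGT L1: taken
after OR r3, r3, #20: r3=0|20=20
after XOR r3, r3, #20: r3=20^20=0
after LSR r3, r3, #3: r3=0>>3=0
after SUB r6, r6, #1: r6=4-1=3
CMP r6, #0  (cmp 3,0)
BGT L1: taken
after OR r3, r3, #20: r3=0|20=20
after XOR r3, r3, #20: r3=20^20=0
after LSR r3, r3, #3: r3=0>>3=0
after SUB r6, r6, #1: r6=3-1=2
CMP r6, #0  (cmp 2,0)
BGT L1: taken
after OR r3, r3, #20: r3=0|20=20
after XOR r3, r3, #20: r3=20^20=0
after LSR r3, r3, #3: r3=0>>3=0
after SUB r6, r6, #1: r6=2-1=1
CMP r6, #0  (cmp 1,0)
BGT L1: taken
after OR r3, r3, #20: r3=0|20=20
after XOR r3, r3, #20: r3=20^20=0
after LSR r3, r3, #3: r3=0>>3=0
after SUB r6, r6, #1: r6=1-1=0
CMP r6, #0  (cmp 0,0)
BGT L1: not taken
after SUB r3, r3, #12: r3=0-12=-12
halt.
Total executed instructions: 40.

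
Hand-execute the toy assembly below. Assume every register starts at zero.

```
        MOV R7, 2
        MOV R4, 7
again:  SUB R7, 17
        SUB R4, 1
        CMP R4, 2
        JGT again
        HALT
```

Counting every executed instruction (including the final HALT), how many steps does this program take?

MOV R7, 2 → R7=2
MOV R4, 7 → R4=7
SUB R7, 17 → R7=2-17=-15
SUB R4, 1 → R4=7-1=6
CMP R4, 2  (cmp 6,2)
JGT again: taken
SUB R7, 17 → R7=(-15)-17=-32
SUB R4, 1 → R4=6-1=5
CMP R4, 2  (cmp 5,2)
JGT again: taken
SUB R7, 17 → R7=(-32)-17=-49
SUB R4, 1 → R4=5-1=4
CMP R4, 2  (cmp 4,2)
JGT again: taken
SUB R7, 17 → R7=(-49)-17=-66
SUB R4, 1 → R4=4-1=3
CMP R4, 2  (cmp 3,2)
JGT again: taken
SUB R7, 17 → R7=(-66)-17=-83
SUB R4, 1 → R4=3-1=2
CMP R4, 2  (cmp 2,2)
JGT again: not taken
halt.
Total executed instructions: 23.

23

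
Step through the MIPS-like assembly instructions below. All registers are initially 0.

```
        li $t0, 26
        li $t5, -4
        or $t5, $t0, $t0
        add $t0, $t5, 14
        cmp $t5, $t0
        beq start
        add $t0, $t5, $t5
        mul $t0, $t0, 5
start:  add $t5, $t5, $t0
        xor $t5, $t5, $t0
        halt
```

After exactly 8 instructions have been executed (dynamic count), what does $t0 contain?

$t0=26
$t5=-4
$t5=26|26=26
$t0=26+14=40
cmp $t5, $t0  (cmp 26,40)
beq start: not taken
$t0=26+26=52
$t0=52*5=260
After step 8: $t0 = 260.

260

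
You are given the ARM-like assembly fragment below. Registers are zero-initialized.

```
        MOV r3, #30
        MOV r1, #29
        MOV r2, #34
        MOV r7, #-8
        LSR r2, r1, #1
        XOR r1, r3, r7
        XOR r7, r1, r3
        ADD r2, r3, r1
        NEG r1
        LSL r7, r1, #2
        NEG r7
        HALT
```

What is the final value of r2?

4

r3=30
r1=29
r2=34
r7=-8
r2=29>>1=14
r1=30^(-8)=-26
r7=(-26)^30=-8
r2=30+(-26)=4
r1=-(-26)=26
r7=26<<2=104
r7=-(104)=-104
halt.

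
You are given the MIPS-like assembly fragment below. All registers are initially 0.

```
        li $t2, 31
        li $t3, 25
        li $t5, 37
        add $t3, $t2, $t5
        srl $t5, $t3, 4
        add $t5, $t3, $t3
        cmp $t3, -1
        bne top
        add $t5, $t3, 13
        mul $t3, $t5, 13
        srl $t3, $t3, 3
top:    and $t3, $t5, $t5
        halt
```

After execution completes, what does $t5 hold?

136

li $t2, 31 → $t2=31
li $t3, 25 → $t3=25
li $t5, 37 → $t5=37
add $t3, $t2, $t5 → $t3=31+37=68
srl $t5, $t3, 4 → $t5=68>>4=4
add $t5, $t3, $t3 → $t5=68+68=136
cmp $t3, -1  (cmp 68,-1)
bne top: taken
and $t3, $t5, $t5 → $t3=136&136=136
halt.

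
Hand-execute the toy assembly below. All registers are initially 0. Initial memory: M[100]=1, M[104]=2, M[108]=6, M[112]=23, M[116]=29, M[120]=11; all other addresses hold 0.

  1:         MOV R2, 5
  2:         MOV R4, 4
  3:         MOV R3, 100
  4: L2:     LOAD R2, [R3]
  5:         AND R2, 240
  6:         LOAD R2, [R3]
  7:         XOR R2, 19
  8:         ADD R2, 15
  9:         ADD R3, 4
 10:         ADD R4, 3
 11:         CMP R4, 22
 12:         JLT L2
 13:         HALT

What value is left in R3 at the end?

124

MOV R2, 5 → R2=5
MOV R4, 4 → R4=4
MOV R3, 100 → R3=100
LOAD R2, [R3] → R2=M[100]=1
AND R2, 240 → R2=1&240=0
LOAD R2, [R3] → R2=M[100]=1
XOR R2, 19 → R2=1^19=18
ADD R2, 15 → R2=18+15=33
ADD R3, 4 → R3=100+4=104
ADD R4, 3 → R4=4+3=7
CMP R4, 22  (cmp 7,22)
JLT L2: taken
LOAD R2, [R3] → R2=M[104]=2
AND R2, 240 → R2=2&240=0
LOAD R2, [R3] → R2=M[104]=2
XOR R2, 19 → R2=2^19=17
ADD R2, 15 → R2=17+15=32
ADD R3, 4 → R3=104+4=108
ADD R4, 3 → R4=7+3=10
CMP R4, 22  (cmp 10,22)
JLT L2: taken
LOAD R2, [R3] → R2=M[108]=6
AND R2, 240 → R2=6&240=0
LOAD R2, [R3] → R2=M[108]=6
XOR R2, 19 → R2=6^19=21
ADD R2, 15 → R2=21+15=36
ADD R3, 4 → R3=108+4=112
ADD R4, 3 → R4=10+3=13
CMP R4, 22  (cmp 13,22)
JLT L2: taken
LOAD R2, [R3] → R2=M[112]=23
AND R2, 240 → R2=23&240=16
LOAD R2, [R3] → R2=M[112]=23
XOR R2, 19 → R2=23^19=4
ADD R2, 15 → R2=4+15=19
ADD R3, 4 → R3=112+4=116
ADD R4, 3 → R4=13+3=16
CMP R4, 22  (cmp 16,22)
JLT L2: taken
LOAD R2, [R3] → R2=M[116]=29
AND R2, 240 → R2=29&240=16
LOAD R2, [R3] → R2=M[116]=29
XOR R2, 19 → R2=29^19=14
ADD R2, 15 → R2=14+15=29
ADD R3, 4 → R3=116+4=120
ADD R4, 3 → R4=16+3=19
CMP R4, 22  (cmp 19,22)
JLT L2: taken
LOAD R2, [R3] → R2=M[120]=11
AND R2, 240 → R2=11&240=0
LOAD R2, [R3] → R2=M[120]=11
XOR R2, 19 → R2=11^19=24
ADD R2, 15 → R2=24+15=39
ADD R3, 4 → R3=120+4=124
ADD R4, 3 → R4=19+3=22
CMP R4, 22  (cmp 22,22)
JLT L2: not taken
halt.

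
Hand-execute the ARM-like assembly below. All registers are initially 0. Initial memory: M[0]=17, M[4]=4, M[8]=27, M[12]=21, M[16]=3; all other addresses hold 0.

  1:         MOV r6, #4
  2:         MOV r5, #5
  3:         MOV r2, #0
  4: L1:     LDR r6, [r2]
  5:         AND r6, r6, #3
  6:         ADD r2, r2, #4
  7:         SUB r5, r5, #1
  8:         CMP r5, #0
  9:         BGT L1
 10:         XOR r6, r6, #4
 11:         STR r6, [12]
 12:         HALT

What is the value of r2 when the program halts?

after MOV r6, #4: r6=4
after MOV r5, #5: r5=5
after MOV r2, #0: r2=0
after LDR r6, [r2]: r6=M[0]=17
after AND r6, r6, #3: r6=17&3=1
after ADD r2, r2, #4: r2=0+4=4
after SUB r5, r5, #1: r5=5-1=4
CMP r5, #0  (cmp 4,0)
BGT L1: taken
after LDR r6, [r2]: r6=M[4]=4
after AND r6, r6, #3: r6=4&3=0
after ADD r2, r2, #4: r2=4+4=8
after SUB r5, r5, #1: r5=4-1=3
CMP r5, #0  (cmp 3,0)
BGT L1: taken
after LDR r6, [r2]: r6=M[8]=27
after AND r6, r6, #3: r6=27&3=3
after ADD r2, r2, #4: r2=8+4=12
after SUB r5, r5, #1: r5=3-1=2
CMP r5, #0  (cmp 2,0)
BGT L1: taken
after LDR r6, [r2]: r6=M[12]=21
after AND r6, r6, #3: r6=21&3=1
after ADD r2, r2, #4: r2=12+4=16
after SUB r5, r5, #1: r5=2-1=1
CMP r5, #0  (cmp 1,0)
BGT L1: taken
after LDR r6, [r2]: r6=M[16]=3
after AND r6, r6, #3: r6=3&3=3
after ADD r2, r2, #4: r2=16+4=20
after SUB r5, r5, #1: r5=1-1=0
CMP r5, #0  (cmp 0,0)
BGT L1: not taken
after XOR r6, r6, #4: r6=3^4=7
STR r6, [12] → M[12]=7
halt.

20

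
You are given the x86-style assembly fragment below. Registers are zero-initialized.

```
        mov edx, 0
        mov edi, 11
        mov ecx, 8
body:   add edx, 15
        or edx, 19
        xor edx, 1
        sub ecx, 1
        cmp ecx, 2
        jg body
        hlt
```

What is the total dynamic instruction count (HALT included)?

40

edx=0
edi=11
ecx=8
edx=0+15=15
edx=15|19=31
edx=31^1=30
ecx=8-1=7
cmp ecx, 2  (cmp 7,2)
jg body: taken
edx=30+15=45
edx=45|19=63
edx=63^1=62
ecx=7-1=6
cmp ecx, 2  (cmp 6,2)
jg body: taken
edx=62+15=77
edx=77|19=95
edx=95^1=94
ecx=6-1=5
cmp ecx, 2  (cmp 5,2)
jg body: taken
edx=94+15=109
edx=109|19=127
edx=127^1=126
ecx=5-1=4
cmp ecx, 2  (cmp 4,2)
jg body: taken
edx=126+15=141
edx=141|19=159
edx=159^1=158
ecx=4-1=3
cmp ecx, 2  (cmp 3,2)
jg body: taken
edx=158+15=173
edx=173|19=191
edx=191^1=190
ecx=3-1=2
cmp ecx, 2  (cmp 2,2)
jg body: not taken
halt.
Total executed instructions: 40.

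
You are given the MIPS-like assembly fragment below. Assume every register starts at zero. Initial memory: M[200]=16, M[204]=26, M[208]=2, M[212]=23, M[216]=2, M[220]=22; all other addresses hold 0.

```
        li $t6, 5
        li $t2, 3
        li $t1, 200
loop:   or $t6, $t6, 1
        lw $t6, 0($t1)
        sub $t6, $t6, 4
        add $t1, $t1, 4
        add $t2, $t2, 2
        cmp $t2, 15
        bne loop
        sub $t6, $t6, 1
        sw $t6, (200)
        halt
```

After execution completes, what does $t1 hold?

li $t6, 5 → $t6=5
li $t2, 3 → $t2=3
li $t1, 200 → $t1=200
or $t6, $t6, 1 → $t6=5|1=5
lw $t6, 0($t1) → $t6=M[200]=16
sub $t6, $t6, 4 → $t6=16-4=12
add $t1, $t1, 4 → $t1=200+4=204
add $t2, $t2, 2 → $t2=3+2=5
cmp $t2, 15  (cmp 5,15)
bne loop: taken
or $t6, $t6, 1 → $t6=12|1=13
lw $t6, 0($t1) → $t6=M[204]=26
sub $t6, $t6, 4 → $t6=26-4=22
add $t1, $t1, 4 → $t1=204+4=208
add $t2, $t2, 2 → $t2=5+2=7
cmp $t2, 15  (cmp 7,15)
bne loop: taken
or $t6, $t6, 1 → $t6=22|1=23
lw $t6, 0($t1) → $t6=M[208]=2
sub $t6, $t6, 4 → $t6=2-4=-2
add $t1, $t1, 4 → $t1=208+4=212
add $t2, $t2, 2 → $t2=7+2=9
cmp $t2, 15  (cmp 9,15)
bne loop: taken
or $t6, $t6, 1 → $t6=(-2)|1=-1
lw $t6, 0($t1) → $t6=M[212]=23
sub $t6, $t6, 4 → $t6=23-4=19
add $t1, $t1, 4 → $t1=212+4=216
add $t2, $t2, 2 → $t2=9+2=11
cmp $t2, 15  (cmp 11,15)
bne loop: taken
or $t6, $t6, 1 → $t6=19|1=19
lw $t6, 0($t1) → $t6=M[216]=2
sub $t6, $t6, 4 → $t6=2-4=-2
add $t1, $t1, 4 → $t1=216+4=220
add $t2, $t2, 2 → $t2=11+2=13
cmp $t2, 15  (cmp 13,15)
bne loop: taken
or $t6, $t6, 1 → $t6=(-2)|1=-1
lw $t6, 0($t1) → $t6=M[220]=22
sub $t6, $t6, 4 → $t6=22-4=18
add $t1, $t1, 4 → $t1=220+4=224
add $t2, $t2, 2 → $t2=13+2=15
cmp $t2, 15  (cmp 15,15)
bne loop: not taken
sub $t6, $t6, 1 → $t6=18-1=17
sw $t6, (200) → M[200]=17
halt.

224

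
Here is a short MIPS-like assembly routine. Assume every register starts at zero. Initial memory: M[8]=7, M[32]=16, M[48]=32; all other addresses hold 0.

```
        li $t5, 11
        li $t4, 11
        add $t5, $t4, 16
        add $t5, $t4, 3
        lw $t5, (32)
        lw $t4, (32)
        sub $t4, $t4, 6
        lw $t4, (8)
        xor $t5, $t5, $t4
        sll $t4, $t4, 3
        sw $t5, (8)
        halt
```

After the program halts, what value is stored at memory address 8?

after li $t5, 11: $t5=11
after li $t4, 11: $t4=11
after add $t5, $t4, 16: $t5=11+16=27
after add $t5, $t4, 3: $t5=11+3=14
after lw $t5, (32): $t5=M[32]=16
after lw $t4, (32): $t4=M[32]=16
after sub $t4, $t4, 6: $t4=16-6=10
after lw $t4, (8): $t4=M[8]=7
after xor $t5, $t5, $t4: $t5=16^7=23
after sll $t4, $t4, 3: $t4=7<<3=56
sw $t5, (8) → M[8]=23
halt.

23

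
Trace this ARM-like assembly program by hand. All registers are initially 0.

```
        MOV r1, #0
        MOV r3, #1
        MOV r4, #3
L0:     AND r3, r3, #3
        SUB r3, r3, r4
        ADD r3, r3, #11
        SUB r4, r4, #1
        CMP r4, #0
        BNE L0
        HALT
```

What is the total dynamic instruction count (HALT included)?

after MOV r1, #0: r1=0
after MOV r3, #1: r3=1
after MOV r4, #3: r4=3
after AND r3, r3, #3: r3=1&3=1
after SUB r3, r3, r4: r3=1-3=-2
after ADD r3, r3, #11: r3=(-2)+11=9
after SUB r4, r4, #1: r4=3-1=2
CMP r4, #0  (cmp 2,0)
BNE L0: taken
after AND r3, r3, #3: r3=9&3=1
after SUB r3, r3, r4: r3=1-2=-1
after ADD r3, r3, #11: r3=(-1)+11=10
after SUB r4, r4, #1: r4=2-1=1
CMP r4, #0  (cmp 1,0)
BNE L0: taken
after AND r3, r3, #3: r3=10&3=2
after SUB r3, r3, r4: r3=2-1=1
after ADD r3, r3, #11: r3=1+11=12
after SUB r4, r4, #1: r4=1-1=0
CMP r4, #0  (cmp 0,0)
BNE L0: not taken
halt.
Total executed instructions: 22.

22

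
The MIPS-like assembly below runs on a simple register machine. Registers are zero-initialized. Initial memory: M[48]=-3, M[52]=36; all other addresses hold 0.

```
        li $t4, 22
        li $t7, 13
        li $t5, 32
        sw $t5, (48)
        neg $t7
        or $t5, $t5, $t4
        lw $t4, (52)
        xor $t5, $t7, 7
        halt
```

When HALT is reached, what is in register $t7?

-13

$t4=22
$t7=13
$t5=32
sw $t5, (48) → M[48]=32
$t7=-(13)=-13
$t5=32|22=54
$t4=M[52]=36
$t5=(-13)^7=-12
halt.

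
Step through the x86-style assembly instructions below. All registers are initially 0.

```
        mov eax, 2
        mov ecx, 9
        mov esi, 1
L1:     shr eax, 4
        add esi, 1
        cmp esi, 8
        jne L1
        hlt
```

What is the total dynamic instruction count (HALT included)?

32

mov eax, 2 → eax=2
mov ecx, 9 → ecx=9
mov esi, 1 → esi=1
shr eax, 4 → eax=2>>4=0
add esi, 1 → esi=1+1=2
cmp esi, 8  (cmp 2,8)
jne L1: taken
shr eax, 4 → eax=0>>4=0
add esi, 1 → esi=2+1=3
cmp esi, 8  (cmp 3,8)
jne L1: taken
shr eax, 4 → eax=0>>4=0
add esi, 1 → esi=3+1=4
cmp esi, 8  (cmp 4,8)
jne L1: taken
shr eax, 4 → eax=0>>4=0
add esi, 1 → esi=4+1=5
cmp esi, 8  (cmp 5,8)
jne L1: taken
shr eax, 4 → eax=0>>4=0
add esi, 1 → esi=5+1=6
cmp esi, 8  (cmp 6,8)
jne L1: taken
shr eax, 4 → eax=0>>4=0
add esi, 1 → esi=6+1=7
cmp esi, 8  (cmp 7,8)
jne L1: taken
shr eax, 4 → eax=0>>4=0
add esi, 1 → esi=7+1=8
cmp esi, 8  (cmp 8,8)
jne L1: not taken
halt.
Total executed instructions: 32.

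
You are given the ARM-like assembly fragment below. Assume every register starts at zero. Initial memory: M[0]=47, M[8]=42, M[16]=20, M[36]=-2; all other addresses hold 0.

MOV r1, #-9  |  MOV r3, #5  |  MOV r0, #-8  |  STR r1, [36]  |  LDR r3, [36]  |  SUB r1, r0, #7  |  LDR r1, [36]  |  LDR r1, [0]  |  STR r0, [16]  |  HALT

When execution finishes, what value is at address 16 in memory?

r1=-9
r3=5
r0=-8
STR r1, [36] → M[36]=-9
r3=M[36]=-9
r1=(-8)-7=-15
r1=M[36]=-9
r1=M[0]=47
STR r0, [16] → M[16]=-8
halt.

-8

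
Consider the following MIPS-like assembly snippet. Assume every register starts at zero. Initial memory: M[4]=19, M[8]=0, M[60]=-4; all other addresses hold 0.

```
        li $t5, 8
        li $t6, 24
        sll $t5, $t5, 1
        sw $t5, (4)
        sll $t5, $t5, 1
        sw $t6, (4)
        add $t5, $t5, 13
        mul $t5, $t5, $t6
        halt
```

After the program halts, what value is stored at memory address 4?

li $t5, 8 → $t5=8
li $t6, 24 → $t6=24
sll $t5, $t5, 1 → $t5=8<<1=16
sw $t5, (4) → M[4]=16
sll $t5, $t5, 1 → $t5=16<<1=32
sw $t6, (4) → M[4]=24
add $t5, $t5, 13 → $t5=32+13=45
mul $t5, $t5, $t6 → $t5=45*24=1080
halt.

24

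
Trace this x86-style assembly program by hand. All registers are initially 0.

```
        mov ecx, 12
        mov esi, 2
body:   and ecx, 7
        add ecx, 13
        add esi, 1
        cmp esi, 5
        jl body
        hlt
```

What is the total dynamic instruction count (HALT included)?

after mov ecx, 12: ecx=12
after mov esi, 2: esi=2
after and ecx, 7: ecx=12&7=4
after add ecx, 13: ecx=4+13=17
after add esi, 1: esi=2+1=3
cmp esi, 5  (cmp 3,5)
jl body: taken
after and ecx, 7: ecx=17&7=1
after add ecx, 13: ecx=1+13=14
after add esi, 1: esi=3+1=4
cmp esi, 5  (cmp 4,5)
jl body: taken
after and ecx, 7: ecx=14&7=6
after add ecx, 13: ecx=6+13=19
after add esi, 1: esi=4+1=5
cmp esi, 5  (cmp 5,5)
jl body: not taken
halt.
Total executed instructions: 18.

18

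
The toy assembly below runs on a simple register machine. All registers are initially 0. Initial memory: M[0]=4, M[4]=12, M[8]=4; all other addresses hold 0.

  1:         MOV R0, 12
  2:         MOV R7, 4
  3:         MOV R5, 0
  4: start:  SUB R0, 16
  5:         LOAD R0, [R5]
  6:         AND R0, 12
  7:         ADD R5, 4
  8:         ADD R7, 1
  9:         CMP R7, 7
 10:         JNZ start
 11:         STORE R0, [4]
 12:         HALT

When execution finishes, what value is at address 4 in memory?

R0=12
R7=4
R5=0
R0=12-16=-4
R0=M[0]=4
R0=4&12=4
R5=0+4=4
R7=4+1=5
CMP R7, 7  (cmp 5,7)
JNZ start: taken
R0=4-16=-12
R0=M[4]=12
R0=12&12=12
R5=4+4=8
R7=5+1=6
CMP R7, 7  (cmp 6,7)
JNZ start: taken
R0=12-16=-4
R0=M[8]=4
R0=4&12=4
R5=8+4=12
R7=6+1=7
CMP R7, 7  (cmp 7,7)
JNZ start: not taken
STORE R0, [4] → M[4]=4
halt.

4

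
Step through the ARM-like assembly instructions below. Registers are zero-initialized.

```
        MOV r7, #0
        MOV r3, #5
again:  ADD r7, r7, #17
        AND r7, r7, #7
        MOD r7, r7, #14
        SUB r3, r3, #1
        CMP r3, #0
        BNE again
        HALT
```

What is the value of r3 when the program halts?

0

r7=0
r3=5
r7=0+17=17
r7=17&7=1
r7=1%14=1
r3=5-1=4
CMP r3, #0  (cmp 4,0)
BNE again: taken
r7=1+17=18
r7=18&7=2
r7=2%14=2
r3=4-1=3
CMP r3, #0  (cmp 3,0)
BNE again: taken
r7=2+17=19
r7=19&7=3
r7=3%14=3
r3=3-1=2
CMP r3, #0  (cmp 2,0)
BNE again: taken
r7=3+17=20
r7=20&7=4
r7=4%14=4
r3=2-1=1
CMP r3, #0  (cmp 1,0)
BNE again: taken
r7=4+17=21
r7=21&7=5
r7=5%14=5
r3=1-1=0
CMP r3, #0  (cmp 0,0)
BNE again: not taken
halt.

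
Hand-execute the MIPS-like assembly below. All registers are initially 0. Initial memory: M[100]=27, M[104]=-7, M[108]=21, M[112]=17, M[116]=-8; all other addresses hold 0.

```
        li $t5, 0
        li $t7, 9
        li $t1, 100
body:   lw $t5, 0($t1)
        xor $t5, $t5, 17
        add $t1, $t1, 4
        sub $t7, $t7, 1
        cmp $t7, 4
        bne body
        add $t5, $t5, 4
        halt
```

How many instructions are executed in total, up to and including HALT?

35

li $t5, 0 → $t5=0
li $t7, 9 → $t7=9
li $t1, 100 → $t1=100
lw $t5, 0($t1) → $t5=M[100]=27
xor $t5, $t5, 17 → $t5=27^17=10
add $t1, $t1, 4 → $t1=100+4=104
sub $t7, $t7, 1 → $t7=9-1=8
cmp $t7, 4  (cmp 8,4)
bne body: taken
lw $t5, 0($t1) → $t5=M[104]=-7
xor $t5, $t5, 17 → $t5=(-7)^17=-24
add $t1, $t1, 4 → $t1=104+4=108
sub $t7, $t7, 1 → $t7=8-1=7
cmp $t7, 4  (cmp 7,4)
bne body: taken
lw $t5, 0($t1) → $t5=M[108]=21
xor $t5, $t5, 17 → $t5=21^17=4
add $t1, $t1, 4 → $t1=108+4=112
sub $t7, $t7, 1 → $t7=7-1=6
cmp $t7, 4  (cmp 6,4)
bne body: taken
lw $t5, 0($t1) → $t5=M[112]=17
xor $t5, $t5, 17 → $t5=17^17=0
add $t1, $t1, 4 → $t1=112+4=116
sub $t7, $t7, 1 → $t7=6-1=5
cmp $t7, 4  (cmp 5,4)
bne body: taken
lw $t5, 0($t1) → $t5=M[116]=-8
xor $t5, $t5, 17 → $t5=(-8)^17=-23
add $t1, $t1, 4 → $t1=116+4=120
sub $t7, $t7, 1 → $t7=5-1=4
cmp $t7, 4  (cmp 4,4)
bne body: not taken
add $t5, $t5, 4 → $t5=(-23)+4=-19
halt.
Total executed instructions: 35.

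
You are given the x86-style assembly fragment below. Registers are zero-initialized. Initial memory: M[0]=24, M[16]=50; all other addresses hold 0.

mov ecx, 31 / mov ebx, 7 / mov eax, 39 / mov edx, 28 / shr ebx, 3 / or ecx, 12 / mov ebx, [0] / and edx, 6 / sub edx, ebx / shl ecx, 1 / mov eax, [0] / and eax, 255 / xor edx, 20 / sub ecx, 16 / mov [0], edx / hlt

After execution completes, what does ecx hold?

46

mov ecx, 31 → ecx=31
mov ebx, 7 → ebx=7
mov eax, 39 → eax=39
mov edx, 28 → edx=28
shr ebx, 3 → ebx=7>>3=0
or ecx, 12 → ecx=31|12=31
mov ebx, [0] → ebx=M[0]=24
and edx, 6 → edx=28&6=4
sub edx, ebx → edx=4-24=-20
shl ecx, 1 → ecx=31<<1=62
mov eax, [0] → eax=M[0]=24
and eax, 255 → eax=24&255=24
xor edx, 20 → edx=(-20)^20=-8
sub ecx, 16 → ecx=62-16=46
mov [0], edx → M[0]=-8
halt.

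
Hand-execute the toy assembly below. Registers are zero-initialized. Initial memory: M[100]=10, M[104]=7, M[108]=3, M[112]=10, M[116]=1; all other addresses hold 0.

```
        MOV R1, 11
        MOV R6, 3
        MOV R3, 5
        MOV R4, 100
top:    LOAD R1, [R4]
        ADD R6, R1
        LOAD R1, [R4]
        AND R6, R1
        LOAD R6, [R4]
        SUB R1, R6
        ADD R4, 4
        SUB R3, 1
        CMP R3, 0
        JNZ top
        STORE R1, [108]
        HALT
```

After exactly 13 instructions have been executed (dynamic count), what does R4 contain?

MOV R1, 11 → R1=11
MOV R6, 3 → R6=3
MOV R3, 5 → R3=5
MOV R4, 100 → R4=100
LOAD R1, [R4] → R1=M[100]=10
ADD R6, R1 → R6=3+10=13
LOAD R1, [R4] → R1=M[100]=10
AND R6, R1 → R6=13&10=8
LOAD R6, [R4] → R6=M[100]=10
SUB R1, R6 → R1=10-10=0
ADD R4, 4 → R4=100+4=104
SUB R3, 1 → R3=5-1=4
CMP R3, 0  (cmp 4,0)
After step 13: R4 = 104.

104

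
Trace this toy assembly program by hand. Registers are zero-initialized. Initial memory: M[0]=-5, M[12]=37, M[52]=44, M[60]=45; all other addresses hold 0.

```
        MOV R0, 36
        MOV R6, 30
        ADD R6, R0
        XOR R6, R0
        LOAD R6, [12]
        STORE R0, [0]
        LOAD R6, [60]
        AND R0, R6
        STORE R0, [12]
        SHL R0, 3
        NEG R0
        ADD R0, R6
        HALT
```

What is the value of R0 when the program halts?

after MOV R0, 36: R0=36
after MOV R6, 30: R6=30
after ADD R6, R0: R6=30+36=66
after XOR R6, R0: R6=66^36=102
after LOAD R6, [12]: R6=M[12]=37
STORE R0, [0] → M[0]=36
after LOAD R6, [60]: R6=M[60]=45
after AND R0, R6: R0=36&45=36
STORE R0, [12] → M[12]=36
after SHL R0, 3: R0=36<<3=288
after NEG R0: R0=-(288)=-288
after ADD R0, R6: R0=(-288)+45=-243
halt.

-243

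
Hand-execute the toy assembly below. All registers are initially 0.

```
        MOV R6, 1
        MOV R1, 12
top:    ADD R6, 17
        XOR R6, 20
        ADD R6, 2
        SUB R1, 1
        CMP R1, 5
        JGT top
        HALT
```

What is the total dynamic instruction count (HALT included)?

45

after MOV R6, 1: R6=1
after MOV R1, 12: R1=12
after ADD R6, 17: R6=1+17=18
after XOR R6, 20: R6=18^20=6
after ADD R6, 2: R6=6+2=8
after SUB R1, 1: R1=12-1=11
CMP R1, 5  (cmp 11,5)
JGT top: taken
after ADD R6, 17: R6=8+17=25
after XOR R6, 20: R6=25^20=13
after ADD R6, 2: R6=13+2=15
after SUB R1, 1: R1=11-1=10
CMP R1, 5  (cmp 10,5)
JGT top: taken
after ADD R6, 17: R6=15+17=32
after XOR R6, 20: R6=32^20=52
after ADD R6, 2: R6=52+2=54
after SUB R1, 1: R1=10-1=9
CMP R1, 5  (cmp 9,5)
JGT top: taken
after ADD R6, 17: R6=54+17=71
after XOR R6, 20: R6=71^20=83
after ADD R6, 2: R6=83+2=85
after SUB R1, 1: R1=9-1=8
CMP R1, 5  (cmp 8,5)
JGT top: taken
after ADD R6, 17: R6=85+17=102
after XOR R6, 20: R6=102^20=114
after ADD R6, 2: R6=114+2=116
after SUB R1, 1: R1=8-1=7
CMP R1, 5  (cmp 7,5)
JGT top: taken
after ADD R6, 17: R6=116+17=133
after XOR R6, 20: R6=133^20=145
after ADD R6, 2: R6=145+2=147
after SUB R1, 1: R1=7-1=6
CMP R1, 5  (cmp 6,5)
JGT top: taken
after ADD R6, 17: R6=147+17=164
after XOR R6, 20: R6=164^20=176
after ADD R6, 2: R6=176+2=178
after SUB R1, 1: R1=6-1=5
CMP R1, 5  (cmp 5,5)
JGT top: not taken
halt.
Total executed instructions: 45.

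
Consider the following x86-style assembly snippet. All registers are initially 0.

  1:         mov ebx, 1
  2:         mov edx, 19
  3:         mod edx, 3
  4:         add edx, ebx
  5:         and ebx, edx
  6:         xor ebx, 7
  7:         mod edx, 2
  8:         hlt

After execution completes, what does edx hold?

0

after mov ebx, 1: ebx=1
after mov edx, 19: edx=19
after mod edx, 3: edx=19%3=1
after add edx, ebx: edx=1+1=2
after and ebx, edx: ebx=1&2=0
after xor ebx, 7: ebx=0^7=7
after mod edx, 2: edx=2%2=0
halt.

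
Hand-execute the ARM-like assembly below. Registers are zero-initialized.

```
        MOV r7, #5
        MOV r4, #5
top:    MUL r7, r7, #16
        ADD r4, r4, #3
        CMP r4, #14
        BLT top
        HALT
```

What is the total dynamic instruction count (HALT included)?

after MOV r7, #5: r7=5
after MOV r4, #5: r4=5
after MUL r7, r7, #16: r7=5*16=80
after ADD r4, r4, #3: r4=5+3=8
CMP r4, #14  (cmp 8,14)
BLT top: taken
after MUL r7, r7, #16: r7=80*16=1280
after ADD r4, r4, #3: r4=8+3=11
CMP r4, #14  (cmp 11,14)
BLT top: taken
after MUL r7, r7, #16: r7=1280*16=20480
after ADD r4, r4, #3: r4=11+3=14
CMP r4, #14  (cmp 14,14)
BLT top: not taken
halt.
Total executed instructions: 15.

15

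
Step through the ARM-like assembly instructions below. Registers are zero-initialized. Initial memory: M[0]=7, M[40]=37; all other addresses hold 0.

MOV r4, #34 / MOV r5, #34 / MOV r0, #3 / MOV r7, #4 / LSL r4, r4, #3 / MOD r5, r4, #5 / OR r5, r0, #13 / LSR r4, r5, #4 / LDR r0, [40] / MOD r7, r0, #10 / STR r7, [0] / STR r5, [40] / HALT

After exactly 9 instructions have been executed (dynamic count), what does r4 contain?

after MOV r4, #34: r4=34
after MOV r5, #34: r5=34
after MOV r0, #3: r0=3
after MOV r7, #4: r7=4
after LSL r4, r4, #3: r4=34<<3=272
after MOD r5, r4, #5: r5=272%5=2
after OR r5, r0, #13: r5=3|13=15
after LSR r4, r5, #4: r4=15>>4=0
after LDR r0, [40]: r0=M[40]=37
After step 9: r4 = 0.

0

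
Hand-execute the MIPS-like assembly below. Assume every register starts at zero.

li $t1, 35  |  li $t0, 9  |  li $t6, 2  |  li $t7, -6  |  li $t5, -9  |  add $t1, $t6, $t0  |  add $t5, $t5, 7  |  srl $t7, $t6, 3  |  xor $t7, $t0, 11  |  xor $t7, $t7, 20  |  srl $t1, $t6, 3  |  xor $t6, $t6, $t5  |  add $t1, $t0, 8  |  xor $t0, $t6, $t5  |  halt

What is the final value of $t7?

$t1=35
$t0=9
$t6=2
$t7=-6
$t5=-9
$t1=2+9=11
$t5=(-9)+7=-2
$t7=2>>3=0
$t7=9^11=2
$t7=2^20=22
$t1=2>>3=0
$t6=2^(-2)=-4
$t1=9+8=17
$t0=(-4)^(-2)=2
halt.

22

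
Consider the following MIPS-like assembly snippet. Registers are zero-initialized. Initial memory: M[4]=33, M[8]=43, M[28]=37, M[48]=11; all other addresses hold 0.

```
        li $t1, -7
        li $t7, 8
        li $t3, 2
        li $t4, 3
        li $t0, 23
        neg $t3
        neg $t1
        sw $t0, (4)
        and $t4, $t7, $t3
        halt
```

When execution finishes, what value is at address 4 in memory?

23

li $t1, -7 → $t1=-7
li $t7, 8 → $t7=8
li $t3, 2 → $t3=2
li $t4, 3 → $t4=3
li $t0, 23 → $t0=23
neg $t3 → $t3=-(2)=-2
neg $t1 → $t1=-(-7)=7
sw $t0, (4) → M[4]=23
and $t4, $t7, $t3 → $t4=8&(-2)=8
halt.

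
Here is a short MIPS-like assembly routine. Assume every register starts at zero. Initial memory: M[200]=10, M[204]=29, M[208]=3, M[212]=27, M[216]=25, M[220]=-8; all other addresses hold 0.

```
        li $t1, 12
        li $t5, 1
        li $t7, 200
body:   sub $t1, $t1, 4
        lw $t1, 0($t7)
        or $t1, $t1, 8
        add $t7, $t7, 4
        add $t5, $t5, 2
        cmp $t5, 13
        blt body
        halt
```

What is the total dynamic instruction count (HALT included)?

46

li $t1, 12 → $t1=12
li $t5, 1 → $t5=1
li $t7, 200 → $t7=200
sub $t1, $t1, 4 → $t1=12-4=8
lw $t1, 0($t7) → $t1=M[200]=10
or $t1, $t1, 8 → $t1=10|8=10
add $t7, $t7, 4 → $t7=200+4=204
add $t5, $t5, 2 → $t5=1+2=3
cmp $t5, 13  (cmp 3,13)
blt body: taken
sub $t1, $t1, 4 → $t1=10-4=6
lw $t1, 0($t7) → $t1=M[204]=29
or $t1, $t1, 8 → $t1=29|8=29
add $t7, $t7, 4 → $t7=204+4=208
add $t5, $t5, 2 → $t5=3+2=5
cmp $t5, 13  (cmp 5,13)
blt body: taken
sub $t1, $t1, 4 → $t1=29-4=25
lw $t1, 0($t7) → $t1=M[208]=3
or $t1, $t1, 8 → $t1=3|8=11
add $t7, $t7, 4 → $t7=208+4=212
add $t5, $t5, 2 → $t5=5+2=7
cmp $t5, 13  (cmp 7,13)
blt body: taken
sub $t1, $t1, 4 → $t1=11-4=7
lw $t1, 0($t7) → $t1=M[212]=27
or $t1, $t1, 8 → $t1=27|8=27
add $t7, $t7, 4 → $t7=212+4=216
add $t5, $t5, 2 → $t5=7+2=9
cmp $t5, 13  (cmp 9,13)
blt body: taken
sub $t1, $t1, 4 → $t1=27-4=23
lw $t1, 0($t7) → $t1=M[216]=25
or $t1, $t1, 8 → $t1=25|8=25
add $t7, $t7, 4 → $t7=216+4=220
add $t5, $t5, 2 → $t5=9+2=11
cmp $t5, 13  (cmp 11,13)
blt body: taken
sub $t1, $t1, 4 → $t1=25-4=21
lw $t1, 0($t7) → $t1=M[220]=-8
or $t1, $t1, 8 → $t1=(-8)|8=-8
add $t7, $t7, 4 → $t7=220+4=224
add $t5, $t5, 2 → $t5=11+2=13
cmp $t5, 13  (cmp 13,13)
blt body: not taken
halt.
Total executed instructions: 46.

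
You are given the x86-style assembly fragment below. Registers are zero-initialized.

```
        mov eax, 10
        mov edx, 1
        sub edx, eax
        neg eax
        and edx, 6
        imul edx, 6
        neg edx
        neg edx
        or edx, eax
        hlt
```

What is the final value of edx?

-10

mov eax, 10 → eax=10
mov edx, 1 → edx=1
sub edx, eax → edx=1-10=-9
neg eax → eax=-(10)=-10
and edx, 6 → edx=(-9)&6=6
imul edx, 6 → edx=6*6=36
neg edx → edx=-(36)=-36
neg edx → edx=-(-36)=36
or edx, eax → edx=36|(-10)=-10
halt.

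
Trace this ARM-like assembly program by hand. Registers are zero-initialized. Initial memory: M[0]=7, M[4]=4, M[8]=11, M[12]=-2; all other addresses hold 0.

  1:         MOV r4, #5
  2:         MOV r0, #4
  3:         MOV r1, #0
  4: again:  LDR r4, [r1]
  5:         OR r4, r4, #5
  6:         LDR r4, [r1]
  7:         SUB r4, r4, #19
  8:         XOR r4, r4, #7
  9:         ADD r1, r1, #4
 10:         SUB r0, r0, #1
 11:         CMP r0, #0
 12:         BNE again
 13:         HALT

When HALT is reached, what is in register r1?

16

after MOV r4, #5: r4=5
after MOV r0, #4: r0=4
after MOV r1, #0: r1=0
after LDR r4, [r1]: r4=M[0]=7
after OR r4, r4, #5: r4=7|5=7
after LDR r4, [r1]: r4=M[0]=7
after SUB r4, r4, #19: r4=7-19=-12
after XOR r4, r4, #7: r4=(-12)^7=-13
after ADD r1, r1, #4: r1=0+4=4
after SUB r0, r0, #1: r0=4-1=3
CMP r0, #0  (cmp 3,0)
BNE again: taken
after LDR r4, [r1]: r4=M[4]=4
after OR r4, r4, #5: r4=4|5=5
after LDR r4, [r1]: r4=M[4]=4
after SUB r4, r4, #19: r4=4-19=-15
after XOR r4, r4, #7: r4=(-15)^7=-10
after ADD r1, r1, #4: r1=4+4=8
after SUB r0, r0, #1: r0=3-1=2
CMP r0, #0  (cmp 2,0)
BNE again: taken
after LDR r4, [r1]: r4=M[8]=11
after OR r4, r4, #5: r4=11|5=15
after LDR r4, [r1]: r4=M[8]=11
after SUB r4, r4, #19: r4=11-19=-8
after XOR r4, r4, #7: r4=(-8)^7=-1
after ADD r1, r1, #4: r1=8+4=12
after SUB r0, r0, #1: r0=2-1=1
CMP r0, #0  (cmp 1,0)
BNE again: taken
after LDR r4, [r1]: r4=M[12]=-2
after OR r4, r4, #5: r4=(-2)|5=-1
after LDR r4, [r1]: r4=M[12]=-2
after SUB r4, r4, #19: r4=(-2)-19=-21
after XOR r4, r4, #7: r4=(-21)^7=-20
after ADD r1, r1, #4: r1=12+4=16
after SUB r0, r0, #1: r0=1-1=0
CMP r0, #0  (cmp 0,0)
BNE again: not taken
halt.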